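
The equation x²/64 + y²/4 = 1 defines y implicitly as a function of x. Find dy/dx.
Apply d/dx to both sides, remembering that y depends on x. Each occurrence of y therefore brings in a y' = dy/dx via the chain rule.

With F(x, y) equal to the left-hand side minus the right, differentiate F term by term:
  d/dx[x^2/64] = x/32
  d/dx[y^2/4] = y·y'/2
  d/dx[-1] = 0
Adding these up, d/dx[F] = 0 becomes
  (x/32) + (y/2)·y' = 0,
so isolating y',
  dy/dx = -(x/32)/(y/2) = -x/(16y)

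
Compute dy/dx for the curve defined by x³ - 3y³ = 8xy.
Differentiate the relation implicitly: treat y = y(x) and apply the chain rule, so every y-derivative picks up a y' = dy/dx factor.

With everything moved to the left-hand side, differentiate term by term:
  d/dx[x^3] = 3x^2
  d/dx[-8xy] = -8x·y' - 8y
  d/dx[-3y^3] = -9y^2·y'

Separating the contributions that come from x directly and those that come through y:
  without y':      3x^2 - 8y
  multiplying y':  -8x - 9y^2

so (3x^2 - 8y) + (-8x - 9y^2)·y' = 0, and therefore
  dy/dx = -(3x^2 - 8y)/(-8x - 9y^2) = (3x^2 - 8y)/(8x + 9y^2)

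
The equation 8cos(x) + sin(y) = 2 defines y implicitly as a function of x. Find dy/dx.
Differentiate the relation implicitly: treat y = y(x) and apply the chain rule, so every y-derivative picks up a y' = dy/dx factor.

With everything moved to the left-hand side, differentiate term by term:
  d/dx[sin(y)] = y'·cos(y)
  d/dx[8cos(x)] = -8sin(x)
  d/dx[-2] = 0

Separating the contributions that come from x directly and those that come through y:
  without y':      -8sin(x)
  multiplying y':  cos(y)

so (-8sin(x)) + (cos(y))·y' = 0, and therefore
  dy/dx = -(-8sin(x))/(cos(y)) = 8sin(x)/cos(y)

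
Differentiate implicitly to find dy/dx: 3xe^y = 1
Apply d/dx to both sides, remembering that y depends on x. Each occurrence of y therefore brings in a y' = dy/dx via the chain rule.

With F(x, y) equal to the left-hand side minus the right, differentiate F term by term:
  d/dx[3x·e^(y)] = 3x·y'·e^(y) + 3e^(y)
  d/dx[-1] = 0
Adding these up, d/dx[F] = 0 becomes
  (3e^(y)) + (3x·e^(y))·y' = 0,
so isolating y',
  dy/dx = -(3e^(y))/(3x·e^(y)) = -1/x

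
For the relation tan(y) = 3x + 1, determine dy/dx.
Differentiate the relation implicitly: treat y = y(x) and apply the chain rule, so every y-derivative picks up a y' = dy/dx factor.

With everything moved to the left-hand side, differentiate term by term:
  d/dx[-3x] = -3
  d/dx[tan(y)] = y'(tan(y)^2 + 1)
  d/dx[-1] = 0

Separating the contributions that come from x directly and those that come through y:
  without y':      -3
  multiplying y':  tan(y)^2 + 1

so (-3) + (tan(y)^2 + 1)·y' = 0, and therefore
  dy/dx = -(-3)/(tan(y)^2 + 1) = 3cos(y)^2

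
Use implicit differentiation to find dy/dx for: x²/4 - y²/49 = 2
Apply d/dx to both sides, remembering that y depends on x. Each occurrence of y therefore brings in a y' = dy/dx via the chain rule.

With F(x, y) equal to the left-hand side minus the right, differentiate F term by term:
  d/dx[x^2/4] = x/2
  d/dx[-y^2/49] = -2y·y'/49
  d/dx[-2] = 0
Adding these up, d/dx[F] = 0 becomes
  (x/2) + (-2y/49)·y' = 0,
so isolating y',
  dy/dx = -(x/2)/(-2y/49) = 49x/(4y)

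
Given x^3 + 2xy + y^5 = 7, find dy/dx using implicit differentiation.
Differentiate both sides with respect to x, treating y as y(x). By the chain rule, any term containing y contributes a factor of y' = dy/dx when we differentiate it.

Move every term to one side and write the relation as F(x, y) = 0. Term by term,
  d/dx[x^3] = 3x^2
  d/dx[2xy] = 2x·y' + 2y
  d/dx[y^5] = 5y^4·y'
  d/dx[-7] = 0

The pieces without y' make up ∂F/∂x and the coefficient of y' is ∂F/∂y:
  ∂F/∂x = 3x^2 + 2y,
  ∂F/∂y = 2x + 5y^4.

Since d/dx[F] = ∂F/∂x + (∂F/∂y)·y' = 0, solve for y':
  (∂F/∂y)·y' = -∂F/∂x
  dy/dx = -(∂F/∂x)/(∂F/∂y) = -(3x^2 + 2y)/(2x + 5y^4) = (-3x^2 - 2y)/(2x + 5y^4)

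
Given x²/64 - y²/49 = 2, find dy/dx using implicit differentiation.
Apply d/dx to both sides, remembering that y depends on x. Each occurrence of y therefore brings in a y' = dy/dx via the chain rule.

With F(x, y) equal to the left-hand side minus the right, differentiate F term by term:
  d/dx[x^2/64] = x/32
  d/dx[-y^2/49] = -2y·y'/49
  d/dx[-2] = 0
Adding these up, d/dx[F] = 0 becomes
  (x/32) + (-2y/49)·y' = 0,
so isolating y',
  dy/dx = -(x/32)/(-2y/49) = 49x/(64y)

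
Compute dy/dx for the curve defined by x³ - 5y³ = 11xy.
Differentiate the relation implicitly: treat y = y(x) and apply the chain rule, so every y-derivative picks up a y' = dy/dx factor.

With everything moved to the left-hand side, differentiate term by term:
  d/dx[x^3] = 3x^2
  d/dx[-11xy] = -11x·y' - 11y
  d/dx[-5y^3] = -15y^2·y'

Separating the contributions that come from x directly and those that come through y:
  without y':      3x^2 - 11y
  multiplying y':  -11x - 15y^2

so (3x^2 - 11y) + (-11x - 15y^2)·y' = 0, and therefore
  dy/dx = -(3x^2 - 11y)/(-11x - 15y^2) = (3x^2 - 11y)/(11x + 15y^2)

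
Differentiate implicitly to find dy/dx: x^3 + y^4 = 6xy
Differentiate the relation implicitly: treat y = y(x) and apply the chain rule, so every y-derivative picks up a y' = dy/dx factor.

With everything moved to the left-hand side, differentiate term by term:
  d/dx[x^3] = 3x^2
  d/dx[-6xy] = -6x·y' - 6y
  d/dx[y^4] = 4y^3·y'

Separating the contributions that come from x directly and those that come through y:
  without y':      3x^2 - 6y
  multiplying y':  -6x + 4y^3

so (3x^2 - 6y) + (-6x + 4y^3)·y' = 0, and therefore
  dy/dx = -(3x^2 - 6y)/(-6x + 4y^3) = 3(x^2 - 2y)/(2(3x - 2y^3))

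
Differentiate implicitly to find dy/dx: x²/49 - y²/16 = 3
Apply d/dx to both sides, remembering that y depends on x. Each occurrence of y therefore brings in a y' = dy/dx via the chain rule.

With F(x, y) equal to the left-hand side minus the right, differentiate F term by term:
  d/dx[x^2/49] = 2x/49
  d/dx[-y^2/16] = -y·y'/8
  d/dx[-3] = 0
Adding these up, d/dx[F] = 0 becomes
  (2x/49) + (-y/8)·y' = 0,
so isolating y',
  dy/dx = -(2x/49)/(-y/8) = 16x/(49y)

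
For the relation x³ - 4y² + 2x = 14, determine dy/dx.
Apply d/dx to both sides, remembering that y depends on x. Each occurrence of y therefore brings in a y' = dy/dx via the chain rule.

With F(x, y) equal to the left-hand side minus the right, differentiate F term by term:
  d/dx[x^3] = 3x^2
  d/dx[2x] = 2
  d/dx[-4y^2] = -8y·y'
  d/dx[-14] = 0
Adding these up, d/dx[F] = 0 becomes
  (3x^2 + 2) + (-8y)·y' = 0,
so isolating y',
  dy/dx = -(3x^2 + 2)/(-8y) = (3x^2 + 2)/(8y)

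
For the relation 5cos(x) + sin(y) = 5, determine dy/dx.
Take d/dx of both sides. Since y is implicitly a function of x, the chain rule attaches a y' = dy/dx factor whenever we differentiate through y.

Set F(x, y) = (left side) − (right side), so the curve is F = 0. Differentiating each term of F:
  d/dx[sin(y)] = y'·cos(y)
  d/dx[5cos(x)] = -5sin(x)
  d/dx[-5] = 0

Collecting, the y'-free part is the partial derivative in x and the y' coefficient is the partial derivative in y:
  ∂F/∂x = -5sin(x)
  ∂F/∂y = cos(y)

so d/dx[F(x, y(x))] = ∂F/∂x + (∂F/∂y)·y' = 0. Rearranging,
  dy/dx = -(∂F/∂x)/(∂F/∂y) = -(-5sin(x))/(cos(y)) = 5sin(x)/cos(y)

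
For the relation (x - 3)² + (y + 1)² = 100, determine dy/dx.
Differentiate the relation implicitly: treat y = y(x) and apply the chain rule, so every y-derivative picks up a y' = dy/dx factor.

With everything moved to the left-hand side, differentiate term by term:
  d/dx[(x - 3)^2] = 2x - 6
  d/dx[(y + 1)^2] = 2·y'(y + 1)
  d/dx[-100] = 0

Separating the contributions that come from x directly and those that come through y:
  without y':      2x - 6
  multiplying y':  2y + 2

so (2x - 6) + (2y + 2)·y' = 0, and therefore
  dy/dx = -(2x - 6)/(2y + 2) = (3 - x)/(y + 1)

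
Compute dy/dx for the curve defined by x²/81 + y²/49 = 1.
Differentiate both sides with respect to x, treating y as y(x). By the chain rule, any term containing y contributes a factor of y' = dy/dx when we differentiate it.

Move every term to one side and write the relation as F(x, y) = 0. Term by term,
  d/dx[x^2/81] = 2x/81
  d/dx[y^2/49] = 2y·y'/49
  d/dx[-1] = 0

The pieces without y' make up ∂F/∂x and the coefficient of y' is ∂F/∂y:
  ∂F/∂x = 2x/81,
  ∂F/∂y = 2y/49.

Since d/dx[F] = ∂F/∂x + (∂F/∂y)·y' = 0, solve for y':
  (∂F/∂y)·y' = -∂F/∂x
  dy/dx = -(∂F/∂x)/(∂F/∂y) = -(2x/81)/(2y/49) = -49x/(81y)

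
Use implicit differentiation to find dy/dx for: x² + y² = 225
Apply d/dx to both sides, remembering that y depends on x. Each occurrence of y therefore brings in a y' = dy/dx via the chain rule.

With F(x, y) equal to the left-hand side minus the right, differentiate F term by term:
  d/dx[x^2] = 2x
  d/dx[y^2] = 2y·y'
  d/dx[-225] = 0
Adding these up, d/dx[F] = 0 becomes
  (2x) + (2y)·y' = 0,
so isolating y',
  dy/dx = -(2x)/(2y) = -x/y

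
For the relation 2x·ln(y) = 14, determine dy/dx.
Differentiate the relation implicitly: treat y = y(x) and apply the chain rule, so every y-derivative picks up a y' = dy/dx factor.

With everything moved to the left-hand side, differentiate term by term:
  d/dx[2x·ln(y)] = 2x·y'/y + 2ln(y)
  d/dx[-14] = 0

Separating the contributions that come from x directly and those that come through y:
  without y':      2ln(y)
  multiplying y':  2x/y

so (2ln(y)) + (2x/y)·y' = 0, and therefore
  dy/dx = -(2ln(y))/(2x/y) = -y·ln(y)/x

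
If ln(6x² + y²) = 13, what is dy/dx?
Apply d/dx to both sides, remembering that y depends on x. Each occurrence of y therefore brings in a y' = dy/dx via the chain rule.

With F(x, y) equal to the left-hand side minus the right, differentiate F term by term:
  d/dx[ln(6x^2 + y^2)] = (12x + 2y·y')/(6x^2 + y^2)
  d/dx[-13] = 0
Adding these up, d/dx[F] = 0 becomes
  (12x/(6x^2 + y^2)) + (2y/(6x^2 + y^2))·y' = 0,
so isolating y',
  dy/dx = -(12x/(6x^2 + y^2))/(2y/(6x^2 + y^2)) = -6x/y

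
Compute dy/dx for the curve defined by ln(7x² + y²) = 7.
Apply d/dx to both sides, remembering that y depends on x. Each occurrence of y therefore brings in a y' = dy/dx via the chain rule.

With F(x, y) equal to the left-hand side minus the right, differentiate F term by term:
  d/dx[ln(7x^2 + y^2)] = (14x + 2y·y')/(7x^2 + y^2)
  d/dx[-7] = 0
Adding these up, d/dx[F] = 0 becomes
  (14x/(7x^2 + y^2)) + (2y/(7x^2 + y^2))·y' = 0,
so isolating y',
  dy/dx = -(14x/(7x^2 + y^2))/(2y/(7x^2 + y^2)) = -7x/y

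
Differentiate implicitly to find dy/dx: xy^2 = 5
Take d/dx of both sides. Since y is implicitly a function of x, the chain rule attaches a y' = dy/dx factor whenever we differentiate through y.

Set F(x, y) = (left side) − (right side), so the curve is F = 0. Differentiating each term of F:
  d/dx[xy^2] = 2xy·y' + y^2
  d/dx[-5] = 0

Collecting, the y'-free part is the partial derivative in x and the y' coefficient is the partial derivative in y:
  ∂F/∂x = y^2
  ∂F/∂y = 2xy

so d/dx[F(x, y(x))] = ∂F/∂x + (∂F/∂y)·y' = 0. Rearranging,
  dy/dx = -(∂F/∂x)/(∂F/∂y) = -(y^2)/(2xy) = -y/(2x)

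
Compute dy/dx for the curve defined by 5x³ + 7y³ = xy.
Apply d/dx to both sides, remembering that y depends on x. Each occurrence of y therefore brings in a y' = dy/dx via the chain rule.

With F(x, y) equal to the left-hand side minus the right, differentiate F term by term:
  d/dx[5x^3] = 15x^2
  d/dx[-xy] = -x·y' - y
  d/dx[7y^3] = 21y^2·y'
Adding these up, d/dx[F] = 0 becomes
  (15x^2 - y) + (-x + 21y^2)·y' = 0,
so isolating y',
  dy/dx = -(15x^2 - y)/(-x + 21y^2) = (15x^2 - y)/(x - 21y^2)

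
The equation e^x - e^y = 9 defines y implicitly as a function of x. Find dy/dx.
Apply d/dx to both sides, remembering that y depends on x. Each occurrence of y therefore brings in a y' = dy/dx via the chain rule.

With F(x, y) equal to the left-hand side minus the right, differentiate F term by term:
  d/dx[e^(x)] = e^(x)
  d/dx[-e^(y)] = -y'·e^(y)
  d/dx[-9] = 0
Adding these up, d/dx[F] = 0 becomes
  (e^(x)) + (-e^(y))·y' = 0,
so isolating y',
  dy/dx = -(e^(x))/(-e^(y)) = e^(x - y)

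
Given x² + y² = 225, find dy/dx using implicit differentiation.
Take d/dx of both sides. Since y is implicitly a function of x, the chain rule attaches a y' = dy/dx factor whenever we differentiate through y.

Set F(x, y) = (left side) − (right side), so the curve is F = 0. Differentiating each term of F:
  d/dx[x^2] = 2x
  d/dx[y^2] = 2y·y'
  d/dx[-225] = 0

Collecting, the y'-free part is the partial derivative in x and the y' coefficient is the partial derivative in y:
  ∂F/∂x = 2x
  ∂F/∂y = 2y

so d/dx[F(x, y(x))] = ∂F/∂x + (∂F/∂y)·y' = 0. Rearranging,
  dy/dx = -(∂F/∂x)/(∂F/∂y) = -(2x)/(2y) = -x/y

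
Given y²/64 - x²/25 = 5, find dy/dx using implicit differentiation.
Take d/dx of both sides. Since y is implicitly a function of x, the chain rule attaches a y' = dy/dx factor whenever we differentiate through y.

Set F(x, y) = (left side) − (right side), so the curve is F = 0. Differentiating each term of F:
  d/dx[-x^2/25] = -2x/25
  d/dx[y^2/64] = y·y'/32
  d/dx[-5] = 0

Collecting, the y'-free part is the partial derivative in x and the y' coefficient is the partial derivative in y:
  ∂F/∂x = -2x/25
  ∂F/∂y = y/32

so d/dx[F(x, y(x))] = ∂F/∂x + (∂F/∂y)·y' = 0. Rearranging,
  dy/dx = -(∂F/∂x)/(∂F/∂y) = -(-2x/25)/(y/32) = 64x/(25y)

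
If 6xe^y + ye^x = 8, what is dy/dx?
Differentiate the relation implicitly: treat y = y(x) and apply the chain rule, so every y-derivative picks up a y' = dy/dx factor.

With everything moved to the left-hand side, differentiate term by term:
  d/dx[6x·e^(y)] = 6x·y'·e^(y) + 6e^(y)
  d/dx[y·e^(x)] = y·e^(x) + y'·e^(x)
  d/dx[-8] = 0

Separating the contributions that come from x directly and those that come through y:
  without y':      y·e^(x) + 6e^(y)
  multiplying y':  6x·e^(y) + e^(x)

so (y·e^(x) + 6e^(y)) + (6x·e^(y) + e^(x))·y' = 0, and therefore
  dy/dx = -(y·e^(x) + 6e^(y))/(6x·e^(y) + e^(x)) = (-y·e^(x) - 6e^(y))/(6x·e^(y) + e^(x))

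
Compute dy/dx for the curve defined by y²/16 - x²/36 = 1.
Apply d/dx to both sides, remembering that y depends on x. Each occurrence of y therefore brings in a y' = dy/dx via the chain rule.

With F(x, y) equal to the left-hand side minus the right, differentiate F term by term:
  d/dx[-x^2/36] = -x/18
  d/dx[y^2/16] = y·y'/8
  d/dx[-1] = 0
Adding these up, d/dx[F] = 0 becomes
  (-x/18) + (y/8)·y' = 0,
so isolating y',
  dy/dx = -(-x/18)/(y/8) = 4x/(9y)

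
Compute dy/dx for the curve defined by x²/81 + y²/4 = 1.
Apply d/dx to both sides, remembering that y depends on x. Each occurrence of y therefore brings in a y' = dy/dx via the chain rule.

With F(x, y) equal to the left-hand side minus the right, differentiate F term by term:
  d/dx[x^2/81] = 2x/81
  d/dx[y^2/4] = y·y'/2
  d/dx[-1] = 0
Adding these up, d/dx[F] = 0 becomes
  (2x/81) + (y/2)·y' = 0,
so isolating y',
  dy/dx = -(2x/81)/(y/2) = -4x/(81y)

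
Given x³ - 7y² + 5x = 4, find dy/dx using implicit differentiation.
Differentiate the relation implicitly: treat y = y(x) and apply the chain rule, so every y-derivative picks up a y' = dy/dx factor.

With everything moved to the left-hand side, differentiate term by term:
  d/dx[x^3] = 3x^2
  d/dx[5x] = 5
  d/dx[-7y^2] = -14y·y'
  d/dx[-4] = 0

Separating the contributions that come from x directly and those that come through y:
  without y':      3x^2 + 5
  multiplying y':  -14y

so (3x^2 + 5) + (-14y)·y' = 0, and therefore
  dy/dx = -(3x^2 + 5)/(-14y) = (3x^2 + 5)/(14y)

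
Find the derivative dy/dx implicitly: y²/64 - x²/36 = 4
Take d/dx of both sides. Since y is implicitly a function of x, the chain rule attaches a y' = dy/dx factor whenever we differentiate through y.

Set F(x, y) = (left side) − (right side), so the curve is F = 0. Differentiating each term of F:
  d/dx[-x^2/36] = -x/18
  d/dx[y^2/64] = y·y'/32
  d/dx[-4] = 0

Collecting, the y'-free part is the partial derivative in x and the y' coefficient is the partial derivative in y:
  ∂F/∂x = -x/18
  ∂F/∂y = y/32

so d/dx[F(x, y(x))] = ∂F/∂x + (∂F/∂y)·y' = 0. Rearranging,
  dy/dx = -(∂F/∂x)/(∂F/∂y) = -(-x/18)/(y/32) = 16x/(9y)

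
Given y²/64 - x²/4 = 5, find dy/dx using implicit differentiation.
Apply d/dx to both sides, remembering that y depends on x. Each occurrence of y therefore brings in a y' = dy/dx via the chain rule.

With F(x, y) equal to the left-hand side minus the right, differentiate F term by term:
  d/dx[-x^2/4] = -x/2
  d/dx[y^2/64] = y·y'/32
  d/dx[-5] = 0
Adding these up, d/dx[F] = 0 becomes
  (-x/2) + (y/32)·y' = 0,
so isolating y',
  dy/dx = -(-x/2)/(y/32) = 16x/y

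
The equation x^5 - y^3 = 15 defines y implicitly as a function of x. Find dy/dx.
Differentiate the relation implicitly: treat y = y(x) and apply the chain rule, so every y-derivative picks up a y' = dy/dx factor.

With everything moved to the left-hand side, differentiate term by term:
  d/dx[x^5] = 5x^4
  d/dx[-y^3] = -3y^2·y'
  d/dx[-15] = 0

Separating the contributions that come from x directly and those that come through y:
  without y':      5x^4
  multiplying y':  -3y^2

so (5x^4) + (-3y^2)·y' = 0, and therefore
  dy/dx = -(5x^4)/(-3y^2) = 5x^4/(3y^2)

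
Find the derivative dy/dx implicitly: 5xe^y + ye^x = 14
Differentiate the relation implicitly: treat y = y(x) and apply the chain rule, so every y-derivative picks up a y' = dy/dx factor.

With everything moved to the left-hand side, differentiate term by term:
  d/dx[5x·e^(y)] = 5x·y'·e^(y) + 5e^(y)
  d/dx[y·e^(x)] = y·e^(x) + y'·e^(x)
  d/dx[-14] = 0

Separating the contributions that come from x directly and those that come through y:
  without y':      y·e^(x) + 5e^(y)
  multiplying y':  5x·e^(y) + e^(x)

so (y·e^(x) + 5e^(y)) + (5x·e^(y) + e^(x))·y' = 0, and therefore
  dy/dx = -(y·e^(x) + 5e^(y))/(5x·e^(y) + e^(x)) = (-y·e^(x) - 5e^(y))/(5x·e^(y) + e^(x))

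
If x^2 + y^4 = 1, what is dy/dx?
Differentiate both sides with respect to x, treating y as y(x). By the chain rule, any term containing y contributes a factor of y' = dy/dx when we differentiate it.

Move every term to one side and write the relation as F(x, y) = 0. Term by term,
  d/dx[x^2] = 2x
  d/dx[y^4] = 4y^3·y'
  d/dx[-1] = 0

The pieces without y' make up ∂F/∂x and the coefficient of y' is ∂F/∂y:
  ∂F/∂x = 2x,
  ∂F/∂y = 4y^3.

Since d/dx[F] = ∂F/∂x + (∂F/∂y)·y' = 0, solve for y':
  (∂F/∂y)·y' = -∂F/∂x
  dy/dx = -(∂F/∂x)/(∂F/∂y) = -(2x)/(4y^3) = -x/(2y^3)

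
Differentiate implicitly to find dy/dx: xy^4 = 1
Differentiate the relation implicitly: treat y = y(x) and apply the chain rule, so every y-derivative picks up a y' = dy/dx factor.

With everything moved to the left-hand side, differentiate term by term:
  d/dx[xy^4] = 4xy^3·y' + y^4
  d/dx[-1] = 0

Separating the contributions that come from x directly and those that come through y:
  without y':      y^4
  multiplying y':  4xy^3

so (y^4) + (4xy^3)·y' = 0, and therefore
  dy/dx = -(y^4)/(4xy^3) = -y/(4x)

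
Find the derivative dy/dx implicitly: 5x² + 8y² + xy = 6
Differentiate both sides with respect to x, treating y as y(x). By the chain rule, any term containing y contributes a factor of y' = dy/dx when we differentiate it.

Move every term to one side and write the relation as F(x, y) = 0. Term by term,
  d/dx[5x^2] = 10x
  d/dx[xy] = x·y' + y
  d/dx[8y^2] = 16y·y'
  d/dx[-6] = 0

The pieces without y' make up ∂F/∂x and the coefficient of y' is ∂F/∂y:
  ∂F/∂x = 10x + y,
  ∂F/∂y = x + 16y.

Since d/dx[F] = ∂F/∂x + (∂F/∂y)·y' = 0, solve for y':
  (∂F/∂y)·y' = -∂F/∂x
  dy/dx = -(∂F/∂x)/(∂F/∂y) = -(10x + y)/(x + 16y) = (-10x - y)/(x + 16y)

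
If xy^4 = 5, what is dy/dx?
Differentiate both sides with respect to x, treating y as y(x). By the chain rule, any term containing y contributes a factor of y' = dy/dx when we differentiate it.

Move every term to one side and write the relation as F(x, y) = 0. Term by term,
  d/dx[xy^4] = 4xy^3·y' + y^4
  d/dx[-5] = 0

The pieces without y' make up ∂F/∂x and the coefficient of y' is ∂F/∂y:
  ∂F/∂x = y^4,
  ∂F/∂y = 4xy^3.

Since d/dx[F] = ∂F/∂x + (∂F/∂y)·y' = 0, solve for y':
  (∂F/∂y)·y' = -∂F/∂x
  dy/dx = -(∂F/∂x)/(∂F/∂y) = -(y^4)/(4xy^3) = -y/(4x)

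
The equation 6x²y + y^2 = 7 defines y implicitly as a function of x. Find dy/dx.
Take d/dx of both sides. Since y is implicitly a function of x, the chain rule attaches a y' = dy/dx factor whenever we differentiate through y.

Set F(x, y) = (left side) − (right side), so the curve is F = 0. Differentiating each term of F:
  d/dx[6x^2y] = 6x^2·y' + 12xy
  d/dx[y^2] = 2y·y'
  d/dx[-7] = 0

Collecting, the y'-free part is the partial derivative in x and the y' coefficient is the partial derivative in y:
  ∂F/∂x = 12xy
  ∂F/∂y = 6x^2 + 2y

so d/dx[F(x, y(x))] = ∂F/∂x + (∂F/∂y)·y' = 0. Rearranging,
  dy/dx = -(∂F/∂x)/(∂F/∂y) = -(12xy)/(6x^2 + 2y) = -6xy/(3x^2 + y)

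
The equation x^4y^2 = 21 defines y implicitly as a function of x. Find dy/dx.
Take d/dx of both sides. Since y is implicitly a function of x, the chain rule attaches a y' = dy/dx factor whenever we differentiate through y.

Set F(x, y) = (left side) − (right side), so the curve is F = 0. Differentiating each term of F:
  d/dx[x^4y^2] = 2x^4y·y' + 4x^3y^2
  d/dx[-21] = 0

Collecting, the y'-free part is the partial derivative in x and the y' coefficient is the partial derivative in y:
  ∂F/∂x = 4x^3y^2
  ∂F/∂y = 2x^4y

so d/dx[F(x, y(x))] = ∂F/∂x + (∂F/∂y)·y' = 0. Rearranging,
  dy/dx = -(∂F/∂x)/(∂F/∂y) = -(4x^3y^2)/(2x^4y) = -2y/x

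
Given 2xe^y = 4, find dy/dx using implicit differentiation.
Differentiate the relation implicitly: treat y = y(x) and apply the chain rule, so every y-derivative picks up a y' = dy/dx factor.

With everything moved to the left-hand side, differentiate term by term:
  d/dx[2x·e^(y)] = 2x·y'·e^(y) + 2e^(y)
  d/dx[-4] = 0

Separating the contributions that come from x directly and those that come through y:
  without y':      2e^(y)
  multiplying y':  2x·e^(y)

so (2e^(y)) + (2x·e^(y))·y' = 0, and therefore
  dy/dx = -(2e^(y))/(2x·e^(y)) = -1/x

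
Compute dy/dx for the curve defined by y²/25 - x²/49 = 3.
Take d/dx of both sides. Since y is implicitly a function of x, the chain rule attaches a y' = dy/dx factor whenever we differentiate through y.

Set F(x, y) = (left side) − (right side), so the curve is F = 0. Differentiating each term of F:
  d/dx[-x^2/49] = -2x/49
  d/dx[y^2/25] = 2y·y'/25
  d/dx[-3] = 0

Collecting, the y'-free part is the partial derivative in x and the y' coefficient is the partial derivative in y:
  ∂F/∂x = -2x/49
  ∂F/∂y = 2y/25

so d/dx[F(x, y(x))] = ∂F/∂x + (∂F/∂y)·y' = 0. Rearranging,
  dy/dx = -(∂F/∂x)/(∂F/∂y) = -(-2x/49)/(2y/25) = 25x/(49y)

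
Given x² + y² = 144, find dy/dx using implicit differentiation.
Apply d/dx to both sides, remembering that y depends on x. Each occurrence of y therefore brings in a y' = dy/dx via the chain rule.

With F(x, y) equal to the left-hand side minus the right, differentiate F term by term:
  d/dx[x^2] = 2x
  d/dx[y^2] = 2y·y'
  d/dx[-144] = 0
Adding these up, d/dx[F] = 0 becomes
  (2x) + (2y)·y' = 0,
so isolating y',
  dy/dx = -(2x)/(2y) = -x/y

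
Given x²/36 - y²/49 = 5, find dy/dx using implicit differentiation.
Differentiate the relation implicitly: treat y = y(x) and apply the chain rule, so every y-derivative picks up a y' = dy/dx factor.

With everything moved to the left-hand side, differentiate term by term:
  d/dx[x^2/36] = x/18
  d/dx[-y^2/49] = -2y·y'/49
  d/dx[-5] = 0

Separating the contributions that come from x directly and those that come through y:
  without y':      x/18
  multiplying y':  -2y/49

so (x/18) + (-2y/49)·y' = 0, and therefore
  dy/dx = -(x/18)/(-2y/49) = 49x/(36y)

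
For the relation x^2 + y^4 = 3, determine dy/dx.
Differentiate both sides with respect to x, treating y as y(x). By the chain rule, any term containing y contributes a factor of y' = dy/dx when we differentiate it.

Move every term to one side and write the relation as F(x, y) = 0. Term by term,
  d/dx[x^2] = 2x
  d/dx[y^4] = 4y^3·y'
  d/dx[-3] = 0

The pieces without y' make up ∂F/∂x and the coefficient of y' is ∂F/∂y:
  ∂F/∂x = 2x,
  ∂F/∂y = 4y^3.

Since d/dx[F] = ∂F/∂x + (∂F/∂y)·y' = 0, solve for y':
  (∂F/∂y)·y' = -∂F/∂x
  dy/dx = -(∂F/∂x)/(∂F/∂y) = -(2x)/(4y^3) = -x/(2y^3)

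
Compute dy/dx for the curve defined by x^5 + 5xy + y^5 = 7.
Take d/dx of both sides. Since y is implicitly a function of x, the chain rule attaches a y' = dy/dx factor whenever we differentiate through y.

Set F(x, y) = (left side) − (right side), so the curve is F = 0. Differentiating each term of F:
  d/dx[x^5] = 5x^4
  d/dx[5xy] = 5x·y' + 5y
  d/dx[y^5] = 5y^4·y'
  d/dx[-7] = 0

Collecting, the y'-free part is the partial derivative in x and the y' coefficient is the partial derivative in y:
  ∂F/∂x = 5x^4 + 5y
  ∂F/∂y = 5x + 5y^4

so d/dx[F(x, y(x))] = ∂F/∂x + (∂F/∂y)·y' = 0. Rearranging,
  dy/dx = -(∂F/∂x)/(∂F/∂y) = -(5x^4 + 5y)/(5x + 5y^4) = (-x^4 - y)/(x + y^4)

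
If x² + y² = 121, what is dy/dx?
Differentiate both sides with respect to x, treating y as y(x). By the chain rule, any term containing y contributes a factor of y' = dy/dx when we differentiate it.

Move every term to one side and write the relation as F(x, y) = 0. Term by term,
  d/dx[x^2] = 2x
  d/dx[y^2] = 2y·y'
  d/dx[-121] = 0

The pieces without y' make up ∂F/∂x and the coefficient of y' is ∂F/∂y:
  ∂F/∂x = 2x,
  ∂F/∂y = 2y.

Since d/dx[F] = ∂F/∂x + (∂F/∂y)·y' = 0, solve for y':
  (∂F/∂y)·y' = -∂F/∂x
  dy/dx = -(∂F/∂x)/(∂F/∂y) = -(2x)/(2y) = -x/y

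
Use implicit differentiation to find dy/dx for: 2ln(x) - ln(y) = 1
Differentiate the relation implicitly: treat y = y(x) and apply the chain rule, so every y-derivative picks up a y' = dy/dx factor.

With everything moved to the left-hand side, differentiate term by term:
  d/dx[2ln(x)] = 2/x
  d/dx[-ln(y)] = -y'/y
  d/dx[-1] = 0

Separating the contributions that come from x directly and those that come through y:
  without y':      2/x
  multiplying y':  -1/y

so (2/x) + (-1/y)·y' = 0, and therefore
  dy/dx = -(2/x)/(-1/y) = 2y/x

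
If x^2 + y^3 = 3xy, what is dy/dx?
Differentiate the relation implicitly: treat y = y(x) and apply the chain rule, so every y-derivative picks up a y' = dy/dx factor.

With everything moved to the left-hand side, differentiate term by term:
  d/dx[x^2] = 2x
  d/dx[-3xy] = -3x·y' - 3y
  d/dx[y^3] = 3y^2·y'

Separating the contributions that come from x directly and those that come through y:
  without y':      2x - 3y
  multiplying y':  -3x + 3y^2

so (2x - 3y) + (-3x + 3y^2)·y' = 0, and therefore
  dy/dx = -(2x - 3y)/(-3x + 3y^2) = (2x/3 - y)/(x - y^2)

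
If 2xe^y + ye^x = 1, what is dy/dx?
Take d/dx of both sides. Since y is implicitly a function of x, the chain rule attaches a y' = dy/dx factor whenever we differentiate through y.

Set F(x, y) = (left side) − (right side), so the curve is F = 0. Differentiating each term of F:
  d/dx[2x·e^(y)] = 2x·y'·e^(y) + 2e^(y)
  d/dx[y·e^(x)] = y·e^(x) + y'·e^(x)
  d/dx[-1] = 0

Collecting, the y'-free part is the partial derivative in x and the y' coefficient is the partial derivative in y:
  ∂F/∂x = y·e^(x) + 2e^(y)
  ∂F/∂y = 2x·e^(y) + e^(x)

so d/dx[F(x, y(x))] = ∂F/∂x + (∂F/∂y)·y' = 0. Rearranging,
  dy/dx = -(∂F/∂x)/(∂F/∂y) = -(y·e^(x) + 2e^(y))/(2x·e^(y) + e^(x)) = (-y·e^(x) - 2e^(y))/(2x·e^(y) + e^(x))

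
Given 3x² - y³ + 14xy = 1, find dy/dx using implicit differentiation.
Differentiate both sides with respect to x, treating y as y(x). By the chain rule, any term containing y contributes a factor of y' = dy/dx when we differentiate it.

Move every term to one side and write the relation as F(x, y) = 0. Term by term,
  d/dx[3x^2] = 6x
  d/dx[14xy] = 14x·y' + 14y
  d/dx[-y^3] = -3y^2·y'
  d/dx[-1] = 0

The pieces without y' make up ∂F/∂x and the coefficient of y' is ∂F/∂y:
  ∂F/∂x = 6x + 14y,
  ∂F/∂y = 14x - 3y^2.

Since d/dx[F] = ∂F/∂x + (∂F/∂y)·y' = 0, solve for y':
  (∂F/∂y)·y' = -∂F/∂x
  dy/dx = -(∂F/∂x)/(∂F/∂y) = -(6x + 14y)/(14x - 3y^2) = 2(-3x - 7y)/(14x - 3y^2)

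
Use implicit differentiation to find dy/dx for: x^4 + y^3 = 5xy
Apply d/dx to both sides, remembering that y depends on x. Each occurrence of y therefore brings in a y' = dy/dx via the chain rule.

With F(x, y) equal to the left-hand side minus the right, differentiate F term by term:
  d/dx[x^4] = 4x^3
  d/dx[-5xy] = -5x·y' - 5y
  d/dx[y^3] = 3y^2·y'
Adding these up, d/dx[F] = 0 becomes
  (4x^3 - 5y) + (-5x + 3y^2)·y' = 0,
so isolating y',
  dy/dx = -(4x^3 - 5y)/(-5x + 3y^2) = (4x^3 - 5y)/(5x - 3y^2)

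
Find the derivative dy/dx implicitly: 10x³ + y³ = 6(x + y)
Differentiate both sides with respect to x, treating y as y(x). By the chain rule, any term containing y contributes a factor of y' = dy/dx when we differentiate it.

Move every term to one side and write the relation as F(x, y) = 0. Term by term,
  d/dx[10x^3] = 30x^2
  d/dx[-6x] = -6
  d/dx[y^3] = 3y^2·y'
  d/dx[-6y] = -6·y'

The pieces without y' make up ∂F/∂x and the coefficient of y' is ∂F/∂y:
  ∂F/∂x = 30x^2 - 6,
  ∂F/∂y = 3y^2 - 6.

Since d/dx[F] = ∂F/∂x + (∂F/∂y)·y' = 0, solve for y':
  (∂F/∂y)·y' = -∂F/∂x
  dy/dx = -(∂F/∂x)/(∂F/∂y) = -(30x^2 - 6)/(3y^2 - 6) = 2(1 - 5x^2)/(y^2 - 2)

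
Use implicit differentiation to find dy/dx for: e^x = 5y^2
Apply d/dx to both sides, remembering that y depends on x. Each occurrence of y therefore brings in a y' = dy/dx via the chain rule.

With F(x, y) equal to the left-hand side minus the right, differentiate F term by term:
  d/dx[-5y^2] = -10y·y'
  d/dx[e^(x)] = e^(x)
Adding these up, d/dx[F] = 0 becomes
  (e^(x)) + (-10y)·y' = 0,
so isolating y',
  dy/dx = -(e^(x))/(-10y) = e^(x)/(10y)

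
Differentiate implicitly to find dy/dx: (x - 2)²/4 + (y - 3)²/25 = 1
Differentiate both sides with respect to x, treating y as y(x). By the chain rule, any term containing y contributes a factor of y' = dy/dx when we differentiate it.

Move every term to one side and write the relation as F(x, y) = 0. Term by term,
  d/dx[(x - 2)^2/4] = x/2 - 1
  d/dx[(y - 3)^2/25] = 2·y'(y - 3)/25
  d/dx[-1] = 0

The pieces without y' make up ∂F/∂x and the coefficient of y' is ∂F/∂y:
  ∂F/∂x = x/2 - 1,
  ∂F/∂y = 2y/25 - 6/25.

Since d/dx[F] = ∂F/∂x + (∂F/∂y)·y' = 0, solve for y':
  (∂F/∂y)·y' = -∂F/∂x
  dy/dx = -(∂F/∂x)/(∂F/∂y) = -(x/2 - 1)/(2y/25 - 6/25)
        = -((x - 2)/2)/(2(y - 3)/25) = 25(2 - x)/(4(y - 3))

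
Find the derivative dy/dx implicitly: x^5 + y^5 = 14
Differentiate the relation implicitly: treat y = y(x) and apply the chain rule, so every y-derivative picks up a y' = dy/dx factor.

With everything moved to the left-hand side, differentiate term by term:
  d/dx[x^5] = 5x^4
  d/dx[y^5] = 5y^4·y'
  d/dx[-14] = 0

Separating the contributions that come from x directly and those that come through y:
  without y':      5x^4
  multiplying y':  5y^4

so (5x^4) + (5y^4)·y' = 0, and therefore
  dy/dx = -(5x^4)/(5y^4) = -x^4/y^4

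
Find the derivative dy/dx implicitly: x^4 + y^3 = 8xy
Differentiate both sides with respect to x, treating y as y(x). By the chain rule, any term containing y contributes a factor of y' = dy/dx when we differentiate it.

Move every term to one side and write the relation as F(x, y) = 0. Term by term,
  d/dx[x^4] = 4x^3
  d/dx[-8xy] = -8x·y' - 8y
  d/dx[y^3] = 3y^2·y'

The pieces without y' make up ∂F/∂x and the coefficient of y' is ∂F/∂y:
  ∂F/∂x = 4x^3 - 8y,
  ∂F/∂y = -8x + 3y^2.

Since d/dx[F] = ∂F/∂x + (∂F/∂y)·y' = 0, solve for y':
  (∂F/∂y)·y' = -∂F/∂x
  dy/dx = -(∂F/∂x)/(∂F/∂y) = -(4x^3 - 8y)/(-8x + 3y^2) = 4(x^3 - 2y)/(8x - 3y^2)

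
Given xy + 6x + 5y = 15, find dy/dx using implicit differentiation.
Differentiate both sides with respect to x, treating y as y(x). By the chain rule, any term containing y contributes a factor of y' = dy/dx when we differentiate it.

Move every term to one side and write the relation as F(x, y) = 0. Term by term,
  d/dx[xy] = x·y' + y
  d/dx[6x] = 6
  d/dx[5y] = 5·y'
  d/dx[-15] = 0

The pieces without y' make up ∂F/∂x and the coefficient of y' is ∂F/∂y:
  ∂F/∂x = y + 6,
  ∂F/∂y = x + 5.

Since d/dx[F] = ∂F/∂x + (∂F/∂y)·y' = 0, solve for y':
  (∂F/∂y)·y' = -∂F/∂x
  dy/dx = -(∂F/∂x)/(∂F/∂y) = -(y + 6)/(x + 5) = (-y - 6)/(x + 5)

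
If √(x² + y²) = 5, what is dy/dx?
Apply d/dx to both sides, remembering that y depends on x. Each occurrence of y therefore brings in a y' = dy/dx via the chain rule.

With F(x, y) equal to the left-hand side minus the right, differentiate F term by term:
  d/dx[√(x^2 + y^2)] = (x + y·y')/√(x^2 + y^2)
  d/dx[-5] = 0
Adding these up, d/dx[F] = 0 becomes
  (x/√(x^2 + y^2)) + (y/√(x^2 + y^2))·y' = 0,
so isolating y',
  dy/dx = -(x/√(x^2 + y^2))/(y/√(x^2 + y^2)) = -x/y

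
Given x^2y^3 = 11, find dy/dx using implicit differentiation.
Differentiate the relation implicitly: treat y = y(x) and apply the chain rule, so every y-derivative picks up a y' = dy/dx factor.

With everything moved to the left-hand side, differentiate term by term:
  d/dx[x^2y^3] = 3x^2y^2·y' + 2xy^3
  d/dx[-11] = 0

Separating the contributions that come from x directly and those that come through y:
  without y':      2xy^3
  multiplying y':  3x^2y^2

so (2xy^3) + (3x^2y^2)·y' = 0, and therefore
  dy/dx = -(2xy^3)/(3x^2y^2) = -2y/(3x)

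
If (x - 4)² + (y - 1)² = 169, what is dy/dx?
Differentiate the relation implicitly: treat y = y(x) and apply the chain rule, so every y-derivative picks up a y' = dy/dx factor.

With everything moved to the left-hand side, differentiate term by term:
  d/dx[(x - 4)^2] = 2x - 8
  d/dx[(y - 1)^2] = 2·y'(y - 1)
  d/dx[-169] = 0

Separating the contributions that come from x directly and those that come through y:
  without y':      2x - 8
  multiplying y':  2y - 2

so (2x - 8) + (2y - 2)·y' = 0, and therefore
  dy/dx = -(2x - 8)/(2y - 2) = (4 - x)/(y - 1)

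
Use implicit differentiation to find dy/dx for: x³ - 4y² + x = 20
Differentiate both sides with respect to x, treating y as y(x). By the chain rule, any term containing y contributes a factor of y' = dy/dx when we differentiate it.

Move every term to one side and write the relation as F(x, y) = 0. Term by term,
  d/dx[x^3] = 3x^2
  d/dx[x] = 1
  d/dx[-4y^2] = -8y·y'
  d/dx[-20] = 0

The pieces without y' make up ∂F/∂x and the coefficient of y' is ∂F/∂y:
  ∂F/∂x = 3x^2 + 1,
  ∂F/∂y = -8y.

Since d/dx[F] = ∂F/∂x + (∂F/∂y)·y' = 0, solve for y':
  (∂F/∂y)·y' = -∂F/∂x
  dy/dx = -(∂F/∂x)/(∂F/∂y) = -(3x^2 + 1)/(-8y) = (3x^2 + 1)/(8y)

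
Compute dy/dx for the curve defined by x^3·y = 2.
Differentiate both sides with respect to x, treating y as y(x). By the chain rule, any term containing y contributes a factor of y' = dy/dx when we differentiate it.

Move every term to one side and write the relation as F(x, y) = 0. Term by term,
  d/dx[x^3y] = x^3·y' + 3x^2y
  d/dx[-2] = 0

The pieces without y' make up ∂F/∂x and the coefficient of y' is ∂F/∂y:
  ∂F/∂x = 3x^2y,
  ∂F/∂y = x^3.

Since d/dx[F] = ∂F/∂x + (∂F/∂y)·y' = 0, solve for y':
  (∂F/∂y)·y' = -∂F/∂x
  dy/dx = -(∂F/∂x)/(∂F/∂y) = -(3x^2y)/(x^3) = -3y/x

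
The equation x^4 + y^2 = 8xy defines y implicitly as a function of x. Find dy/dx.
Apply d/dx to both sides, remembering that y depends on x. Each occurrence of y therefore brings in a y' = dy/dx via the chain rule.

With F(x, y) equal to the left-hand side minus the right, differentiate F term by term:
  d/dx[x^4] = 4x^3
  d/dx[-8xy] = -8x·y' - 8y
  d/dx[y^2] = 2y·y'
Adding these up, d/dx[F] = 0 becomes
  (4x^3 - 8y) + (-8x + 2y)·y' = 0,
so isolating y',
  dy/dx = -(4x^3 - 8y)/(-8x + 2y) = 2(x^3 - 2y)/(4x - y)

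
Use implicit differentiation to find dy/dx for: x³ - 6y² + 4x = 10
Take d/dx of both sides. Since y is implicitly a function of x, the chain rule attaches a y' = dy/dx factor whenever we differentiate through y.

Set F(x, y) = (left side) − (right side), so the curve is F = 0. Differentiating each term of F:
  d/dx[x^3] = 3x^2
  d/dx[4x] = 4
  d/dx[-6y^2] = -12y·y'
  d/dx[-10] = 0

Collecting, the y'-free part is the partial derivative in x and the y' coefficient is the partial derivative in y:
  ∂F/∂x = 3x^2 + 4
  ∂F/∂y = -12y

so d/dx[F(x, y(x))] = ∂F/∂x + (∂F/∂y)·y' = 0. Rearranging,
  dy/dx = -(∂F/∂x)/(∂F/∂y) = -(3x^2 + 4)/(-12y) = (3x^2 + 4)/(12y)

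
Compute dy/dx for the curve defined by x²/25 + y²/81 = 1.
Differentiate the relation implicitly: treat y = y(x) and apply the chain rule, so every y-derivative picks up a y' = dy/dx factor.

With everything moved to the left-hand side, differentiate term by term:
  d/dx[x^2/25] = 2x/25
  d/dx[y^2/81] = 2y·y'/81
  d/dx[-1] = 0

Separating the contributions that come from x directly and those that come through y:
  without y':      2x/25
  multiplying y':  2y/81

so (2x/25) + (2y/81)·y' = 0, and therefore
  dy/dx = -(2x/25)/(2y/81) = -81x/(25y)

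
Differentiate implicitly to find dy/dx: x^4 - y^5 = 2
Differentiate both sides with respect to x, treating y as y(x). By the chain rule, any term containing y contributes a factor of y' = dy/dx when we differentiate it.

Move every term to one side and write the relation as F(x, y) = 0. Term by term,
  d/dx[x^4] = 4x^3
  d/dx[-y^5] = -5y^4·y'
  d/dx[-2] = 0

The pieces without y' make up ∂F/∂x and the coefficient of y' is ∂F/∂y:
  ∂F/∂x = 4x^3,
  ∂F/∂y = -5y^4.

Since d/dx[F] = ∂F/∂x + (∂F/∂y)·y' = 0, solve for y':
  (∂F/∂y)·y' = -∂F/∂x
  dy/dx = -(∂F/∂x)/(∂F/∂y) = -(4x^3)/(-5y^4) = 4x^3/(5y^4)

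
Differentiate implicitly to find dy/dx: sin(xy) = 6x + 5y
Apply d/dx to both sides, remembering that y depends on x. Each occurrence of y therefore brings in a y' = dy/dx via the chain rule.

With F(x, y) equal to the left-hand side minus the right, differentiate F term by term:
  d/dx[-6x] = -6
  d/dx[-5y] = -5·y'
  d/dx[sin(xy)] = (x·y' + y)·cos(xy)
Adding these up, d/dx[F] = 0 becomes
  (y·cos(xy) - 6) + (x·cos(xy) - 5)·y' = 0,
so isolating y',
  dy/dx = -(y·cos(xy) - 6)/(x·cos(xy) - 5) = (-y·cos(xy) + 6)/(x·cos(xy) - 5)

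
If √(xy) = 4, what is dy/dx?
Differentiate both sides with respect to x, treating y as y(x). By the chain rule, any term containing y contributes a factor of y' = dy/dx when we differentiate it.

Move every term to one side and write the relation as F(x, y) = 0. Term by term,
  d/dx[√(xy)] = √(xy)(x·y'/2 + y/2)/(xy)
  d/dx[-4] = 0

The pieces without y' make up ∂F/∂x and the coefficient of y' is ∂F/∂y:
  ∂F/∂x = √(xy)/(2x),
  ∂F/∂y = √(xy)/(2y).

Since d/dx[F] = ∂F/∂x + (∂F/∂y)·y' = 0, solve for y':
  (∂F/∂y)·y' = -∂F/∂x
  dy/dx = -(∂F/∂x)/(∂F/∂y) = -(√(xy)/(2x))/(√(xy)/(2y)) = -y/x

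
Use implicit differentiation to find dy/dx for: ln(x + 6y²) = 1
Apply d/dx to both sides, remembering that y depends on x. Each occurrence of y therefore brings in a y' = dy/dx via the chain rule.

With F(x, y) equal to the left-hand side minus the right, differentiate F term by term:
  d/dx[ln(x + 6y^2)] = (12y·y' + 1)/(x + 6y^2)
  d/dx[-1] = 0
Adding these up, d/dx[F] = 0 becomes
  (1/(x + 6y^2)) + (12y/(x + 6y^2))·y' = 0,
so isolating y',
  dy/dx = -(1/(x + 6y^2))/(12y/(x + 6y^2)) = -1/(12y)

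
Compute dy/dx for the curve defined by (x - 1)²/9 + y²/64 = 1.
Take d/dx of both sides. Since y is implicitly a function of x, the chain rule attaches a y' = dy/dx factor whenever we differentiate through y.

Set F(x, y) = (left side) − (right side), so the curve is F = 0. Differentiating each term of F:
  d/dx[y^2/64] = y·y'/32
  d/dx[(x - 1)^2/9] = 2x/9 - 2/9
  d/dx[-1] = 0

Collecting, the y'-free part is the partial derivative in x and the y' coefficient is the partial derivative in y:
  ∂F/∂x = 2x/9 - 2/9
  ∂F/∂y = y/32

so d/dx[F(x, y(x))] = ∂F/∂x + (∂F/∂y)·y' = 0. Rearranging,
  dy/dx = -(∂F/∂x)/(∂F/∂y) = -(2x/9 - 2/9)/(y/32)
        = -(2(x - 1)/9)/(y/32) = 64(1 - x)/(9y)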